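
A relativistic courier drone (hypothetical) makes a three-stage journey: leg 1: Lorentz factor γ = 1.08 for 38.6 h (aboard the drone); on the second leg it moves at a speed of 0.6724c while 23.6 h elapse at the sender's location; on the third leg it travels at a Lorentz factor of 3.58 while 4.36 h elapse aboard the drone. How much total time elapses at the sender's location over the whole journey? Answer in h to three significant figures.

Δt = 80.9 h

Leg 1: γ = 1.08; Δt_1 = 1.080 × 38.6 = 41.69 h.
Leg 2: 23.6 h is already measured at the sender's location.
Leg 3: γ = 3.58; Δt_3 = 3.580 × 4.36 = 15.61 h.
Total: 41.69 + 23.60 + 15.61 h.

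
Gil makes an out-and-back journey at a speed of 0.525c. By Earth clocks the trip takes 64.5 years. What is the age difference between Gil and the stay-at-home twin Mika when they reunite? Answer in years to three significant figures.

γ = 1/√(1 − 0.525²) = 1/√0.7244 = 1.175
Gil's elapsed proper time: τ = 64.5/1.175 = 54.90 years.
Age gap = Δt − τ = 64.5 − 54.90 years.

Δt − τ = 9.60 years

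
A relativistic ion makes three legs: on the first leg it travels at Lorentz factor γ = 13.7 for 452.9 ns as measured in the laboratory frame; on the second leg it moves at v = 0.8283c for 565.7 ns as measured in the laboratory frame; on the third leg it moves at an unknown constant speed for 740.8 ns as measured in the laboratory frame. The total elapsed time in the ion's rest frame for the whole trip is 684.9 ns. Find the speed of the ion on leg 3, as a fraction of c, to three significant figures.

Leg 1: γ = 13.7; τ_1 = 452.9/13.70 = 33.06 ns.
Leg 2: γ = 1/√(1 − 0.8283²) = 1/√0.3139 = 1.785; τ_2 = 565.7/1.785 = 317.0 ns.
Leg 3: speed unknown; τ_3 = 740.8/γ_3.
Total proper time: 33.06 + 317.0 + τ_3 = 684.9, so τ_3 = 684.9 − 350.0 = 334.9 ns.
γ_3 = 740.8/334.9 = 2.212; β = √(1 − 1/γ²) = √0.7956.

β = 0.892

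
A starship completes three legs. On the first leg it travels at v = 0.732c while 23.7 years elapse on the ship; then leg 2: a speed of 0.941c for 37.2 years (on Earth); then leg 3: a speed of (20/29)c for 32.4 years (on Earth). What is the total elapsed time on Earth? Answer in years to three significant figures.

Δt = 104 years

Leg 1: γ = 1/√(1 − 0.732²) = 1/√0.4642 = 1.468; Δt_1 = 1.468 × 23.7 = 34.79 years.
Leg 2: 37.2 years is already measured on Earth.
Leg 3: 32.4 years is already measured on Earth.
Total: 34.79 + 37.20 + 32.40 years.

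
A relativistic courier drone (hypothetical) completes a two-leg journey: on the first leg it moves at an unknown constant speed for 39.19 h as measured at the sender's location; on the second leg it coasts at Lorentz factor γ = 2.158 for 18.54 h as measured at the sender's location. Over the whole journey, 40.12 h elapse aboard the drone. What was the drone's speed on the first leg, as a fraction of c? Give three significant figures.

β = 0.594

Leg 1: speed unknown; τ_1 = 39.19/γ_1.
Leg 2: γ = 2.158; τ_2 = 18.54/2.158 = 8.591 h.
Total proper time: τ_1 + 8.591 = 40.12, so τ_1 = 40.12 − 8.591 = 31.53 h.
γ_1 = 39.19/31.53 = 1.243; β = √(1 − 1/γ²) = √0.3528.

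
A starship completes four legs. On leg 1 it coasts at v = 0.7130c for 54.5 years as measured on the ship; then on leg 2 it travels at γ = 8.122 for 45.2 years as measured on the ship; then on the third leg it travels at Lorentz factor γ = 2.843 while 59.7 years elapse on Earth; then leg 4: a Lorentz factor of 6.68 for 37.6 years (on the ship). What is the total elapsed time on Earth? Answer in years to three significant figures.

Leg 1: γ = 1/√(1 − 0.7130²) = 1/√0.4916 = 1.426; Δt_1 = 1.426 × 54.5 = 77.73 years.
Leg 2: γ = 8.122; Δt_2 = 8.122 × 45.2 = 367.1 years.
Leg 3: 59.7 years is already measured on Earth.
Leg 4: γ = 6.68; Δt_4 = 6.680 × 37.6 = 251.2 years.
Total: 77.73 + 367.1 + 59.70 + 251.2 years.

Δt = 756 years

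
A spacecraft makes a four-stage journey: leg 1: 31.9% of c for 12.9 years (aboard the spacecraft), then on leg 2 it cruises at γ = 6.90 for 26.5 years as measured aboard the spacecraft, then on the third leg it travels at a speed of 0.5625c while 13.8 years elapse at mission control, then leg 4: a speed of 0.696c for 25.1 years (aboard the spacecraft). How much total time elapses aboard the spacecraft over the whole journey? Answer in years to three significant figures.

Leg 1: 12.9 years is already measured aboard the spacecraft.
Leg 2: 26.5 years is already measured aboard the spacecraft.
Leg 3: γ = 1/√(1 − 0.5625²) = 1/√0.6836 = 1.209; τ_3 = 13.8/1.209 = 11.41 years.
Leg 4: 25.1 years is already measured aboard the spacecraft.
Total: 12.90 + 26.50 + 11.41 + 25.10 years.

τ = 75.9 years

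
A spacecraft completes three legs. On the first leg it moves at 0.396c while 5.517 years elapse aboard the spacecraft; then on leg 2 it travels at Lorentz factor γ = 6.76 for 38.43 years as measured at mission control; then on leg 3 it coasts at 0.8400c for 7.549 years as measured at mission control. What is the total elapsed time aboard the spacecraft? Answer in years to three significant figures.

Leg 1: 5.517 years is already measured aboard the spacecraft.
Leg 2: γ = 6.76; τ_2 = 38.43/6.760 = 5.685 years.
Leg 3: γ = 1/√(1 − 0.8400²) = 1/√0.2944 = 1.843; τ_3 = 7.549/1.843 = 4.096 years.
Total: 5.517 + 5.685 + 4.096 years.

τ = 15.3 years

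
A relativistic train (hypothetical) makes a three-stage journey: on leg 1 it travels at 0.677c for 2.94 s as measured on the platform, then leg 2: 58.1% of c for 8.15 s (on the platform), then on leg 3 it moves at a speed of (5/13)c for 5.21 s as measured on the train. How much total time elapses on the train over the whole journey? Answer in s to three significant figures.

τ = 14.0 s

Leg 1: γ = 1/√(1 − 0.677²) = 1/√0.5417 = 1.359; τ_1 = 2.94/1.359 = 2.164 s.
Leg 2: β = 0.581; γ = 1/√(1 − 0.581²) = 1/√0.6624 = 1.229; τ_2 = 8.15/1.229 = 6.633 s.
Leg 3: 5.21 s is already measured on the train.
Total: 2.164 + 6.633 + 5.210 s.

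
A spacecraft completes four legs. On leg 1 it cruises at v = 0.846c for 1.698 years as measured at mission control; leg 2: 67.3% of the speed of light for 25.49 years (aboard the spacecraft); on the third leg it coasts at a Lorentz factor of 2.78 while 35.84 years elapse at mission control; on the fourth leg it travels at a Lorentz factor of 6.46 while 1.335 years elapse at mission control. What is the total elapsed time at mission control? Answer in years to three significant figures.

Δt = 73.3 years

Leg 1: 1.698 years is already measured at mission control.
Leg 2: β = 0.673; γ = 1/√(1 − 0.673²) = 1/√0.5471 = 1.352; Δt_2 = 1.352 × 25.49 = 34.46 years.
Leg 3: 35.84 years is already measured at mission control.
Leg 4: 1.335 years is already measured at mission control.
Total: 1.698 + 34.46 + 35.84 + 1.335 years.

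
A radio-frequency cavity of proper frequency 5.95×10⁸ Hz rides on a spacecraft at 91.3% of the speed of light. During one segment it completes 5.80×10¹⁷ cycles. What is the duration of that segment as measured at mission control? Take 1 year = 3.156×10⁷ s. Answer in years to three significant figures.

β = 0.913; γ = 1/√(1 − 0.913²) = 1/√0.1664 = 2.451
Proper time for N cycles: τ = N/f = 5.80×10¹⁷/(5.95×10⁸) = 9.748×10⁸ s = 30.89 years.
Lab-frame duration Δt = γτ = 2.451 × 30.89 = 75.71 years.

Δt = 75.7 years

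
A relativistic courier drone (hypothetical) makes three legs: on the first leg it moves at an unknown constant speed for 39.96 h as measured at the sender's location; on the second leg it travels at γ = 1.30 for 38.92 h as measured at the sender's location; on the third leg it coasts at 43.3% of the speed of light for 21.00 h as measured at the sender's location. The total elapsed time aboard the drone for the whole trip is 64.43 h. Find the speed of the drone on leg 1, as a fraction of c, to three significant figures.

β = 0.921

Leg 1: speed unknown; τ_1 = 39.96/γ_1.
Leg 2: γ = 1.30; τ_2 = 38.92/1.300 = 29.94 h.
Leg 3: β = 0.433; γ = 1/√(1 − 0.433²) = 1/√0.8125 = 1.109; τ_3 = 21.00/1.109 = 18.93 h.
Total proper time: τ_1 + 29.94 + 18.93 = 64.43, so τ_1 = 64.43 − 48.87 = 15.56 h.
γ_1 = 39.96/15.56 = 2.568; β = √(1 − 1/γ²) = √0.8483.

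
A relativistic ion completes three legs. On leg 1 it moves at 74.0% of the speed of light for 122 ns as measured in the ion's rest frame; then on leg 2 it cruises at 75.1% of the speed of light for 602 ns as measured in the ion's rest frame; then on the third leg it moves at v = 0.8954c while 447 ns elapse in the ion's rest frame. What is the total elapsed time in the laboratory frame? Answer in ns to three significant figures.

Δt = 2100 ns

Leg 1: β = 0.740; γ = 1/√(1 − 0.740²) = 1/√0.4524 = 1.487; Δt_1 = 1.487 × 122 = 181.4 ns.
Leg 2: β = 0.751; γ = 1/√(1 − 0.751²) = 1/√0.4360 = 1.514; Δt_2 = 1.514 × 602 = 911.7 ns.
Leg 3: γ = 1/√(1 − 0.8954²) = 1/√0.1983 = 2.246; Δt_3 = 2.246 × 447 = 1004 ns.
Total: 181.4 + 911.7 + 1004 ns.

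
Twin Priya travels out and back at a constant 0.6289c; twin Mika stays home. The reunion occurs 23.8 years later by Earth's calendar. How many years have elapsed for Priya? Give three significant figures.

γ = 1/√(1 − 0.6289²) = 1/√0.6045 = 1.286
Priya's clock measures proper time along the trip: τ = Δt/γ = 23.8/1.286 years.

τ = 18.5 years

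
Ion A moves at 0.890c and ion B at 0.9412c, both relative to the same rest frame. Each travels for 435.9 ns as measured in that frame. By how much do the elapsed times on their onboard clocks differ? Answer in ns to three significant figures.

|τ_A − τ_B| = 51.5 ns

A: γ = 1/√(1 − 0.890²) = 1/√0.2079 = 2.193; τ_A = 435.9/2.193 = 198.8 ns.
B: γ = 1/√(1 − 0.9412²) = 1/√0.1141 = 2.960; τ_B = 435.9/2.960 = 147.3 ns.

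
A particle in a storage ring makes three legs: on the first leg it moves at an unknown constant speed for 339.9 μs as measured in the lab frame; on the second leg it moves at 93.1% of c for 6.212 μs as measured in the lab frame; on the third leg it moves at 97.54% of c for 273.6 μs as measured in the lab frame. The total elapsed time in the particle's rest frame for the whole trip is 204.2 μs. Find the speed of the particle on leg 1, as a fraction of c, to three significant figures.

β = 0.909

Leg 1: speed unknown; τ_1 = 339.9/γ_1.
Leg 2: β = 0.931; γ = 1/√(1 − 0.931²) = 1/√0.1332 = 2.740; τ_2 = 6.212/2.740 = 2.267 μs.
Leg 3: β = 0.9754; γ = 1/√(1 − 0.9754²) = 1/√0.04859 = 4.536; τ_3 = 273.6/4.536 = 60.31 μs.
Total proper time: τ_1 + 2.267 + 60.31 = 204.2, so τ_1 = 204.2 − 62.58 = 141.6 μs.
γ_1 = 339.9/141.6 = 2.400; β = √(1 − 1/γ²) = √0.8264.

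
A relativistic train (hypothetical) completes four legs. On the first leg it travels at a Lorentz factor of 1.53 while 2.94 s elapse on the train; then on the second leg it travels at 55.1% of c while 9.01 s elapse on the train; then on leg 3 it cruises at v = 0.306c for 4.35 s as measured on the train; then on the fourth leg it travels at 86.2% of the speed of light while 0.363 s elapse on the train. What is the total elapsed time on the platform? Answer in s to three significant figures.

Δt = 20.6 s

Leg 1: γ = 1.53; Δt_1 = 1.530 × 2.94 = 4.498 s.
Leg 2: β = 0.551; γ = 1/√(1 − 0.551²) = 1/√0.6964 = 1.198; Δt_2 = 1.198 × 9.01 = 10.80 s.
Leg 3: γ = 1/√(1 − 0.306²) = 1/√0.9064 = 1.050; Δt_3 = 1.050 × 4.35 = 4.569 s.
Leg 4: β = 0.862; γ = 1/√(1 − 0.862²) = 1/√0.2570 = 1.973; Δt_4 = 1.973 × 0.363 = 0.7161 s.
Total: 4.498 + 10.80 + 4.569 + 0.7161 s.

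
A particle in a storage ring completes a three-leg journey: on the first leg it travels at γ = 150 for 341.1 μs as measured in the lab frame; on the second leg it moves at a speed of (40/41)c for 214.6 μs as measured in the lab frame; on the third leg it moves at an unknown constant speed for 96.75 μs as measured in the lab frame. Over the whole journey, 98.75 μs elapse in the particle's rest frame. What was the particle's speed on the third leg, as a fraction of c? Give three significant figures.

Leg 1: γ = 150; τ_1 = 341.1/150.0 = 2.274 μs.
Leg 2: γ = 1/√(1 − (40/41)²) = 41/9 ≈ 4.556; τ_2 = 214.6/4.556 = 47.11 μs.
Leg 3: speed unknown; τ_3 = 96.75/γ_3.
Total proper time: 2.274 + 47.11 + τ_3 = 98.75, so τ_3 = 98.75 − 49.38 = 49.37 μs.
γ_3 = 96.75/49.37 = 1.960; β = √(1 − 1/γ²) = √0.7396.

β = 0.860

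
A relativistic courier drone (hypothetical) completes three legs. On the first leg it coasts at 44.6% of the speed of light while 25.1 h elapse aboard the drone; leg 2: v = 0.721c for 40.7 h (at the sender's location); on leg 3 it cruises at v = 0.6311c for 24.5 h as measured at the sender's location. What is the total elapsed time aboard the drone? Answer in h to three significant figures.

Leg 1: 25.1 h is already measured aboard the drone.
Leg 2: γ = 1/√(1 − 0.721²) = 1/√0.4802 = 1.443; τ_2 = 40.7/1.443 = 28.20 h.
Leg 3: γ = 1/√(1 − 0.6311²) = 1/√0.6017 = 1.289; τ_3 = 24.5/1.289 = 19.00 h.
Total: 25.10 + 28.20 + 19.00 h.

τ = 72.3 h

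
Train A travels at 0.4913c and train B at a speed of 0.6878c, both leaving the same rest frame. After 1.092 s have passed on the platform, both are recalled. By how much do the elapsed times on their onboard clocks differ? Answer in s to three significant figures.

A: γ = 1/√(1 − 0.4913²) = 1/√0.7586 = 1.148; τ_A = 1.092/1.148 = 0.9511 s.
B: γ = 1/√(1 − 0.6878²) = 1/√0.5269 = 1.378; τ_B = 1.092/1.378 = 0.7927 s.

|τ_A − τ_B| = 0.158 s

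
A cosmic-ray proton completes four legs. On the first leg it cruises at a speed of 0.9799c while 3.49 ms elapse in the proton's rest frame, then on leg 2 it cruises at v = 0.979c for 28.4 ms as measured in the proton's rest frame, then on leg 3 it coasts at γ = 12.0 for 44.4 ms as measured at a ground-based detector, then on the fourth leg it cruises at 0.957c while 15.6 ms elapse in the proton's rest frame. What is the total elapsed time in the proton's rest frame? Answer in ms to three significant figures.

τ = 51.2 ms

Leg 1: 3.49 ms is already measured in the proton's rest frame.
Leg 2: 28.4 ms is already measured in the proton's rest frame.
Leg 3: γ = 12.0; τ_3 = 44.4/12.00 = 3.700 ms.
Leg 4: 15.6 ms is already measured in the proton's rest frame.
Total: 3.490 + 28.40 + 3.700 + 15.60 ms.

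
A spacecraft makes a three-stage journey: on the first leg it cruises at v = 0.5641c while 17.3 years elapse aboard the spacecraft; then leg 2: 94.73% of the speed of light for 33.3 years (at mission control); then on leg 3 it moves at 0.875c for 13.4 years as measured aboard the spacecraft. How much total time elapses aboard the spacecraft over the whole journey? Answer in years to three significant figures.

τ = 41.4 years

Leg 1: 17.3 years is already measured aboard the spacecraft.
Leg 2: β = 0.9473; γ = 1/√(1 − 0.9473²) = 1/√0.1026 = 3.122; τ_2 = 33.3/3.122 = 10.67 years.
Leg 3: 13.4 years is already measured aboard the spacecraft.
Total: 17.30 + 10.67 + 13.40 years.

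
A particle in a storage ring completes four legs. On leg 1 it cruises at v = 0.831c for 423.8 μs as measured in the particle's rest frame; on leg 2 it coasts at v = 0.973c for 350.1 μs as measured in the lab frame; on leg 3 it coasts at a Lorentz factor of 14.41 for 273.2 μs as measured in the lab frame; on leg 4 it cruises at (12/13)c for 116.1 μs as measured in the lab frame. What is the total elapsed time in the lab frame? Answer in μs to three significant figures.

Δt = 1500 μs

Leg 1: γ = 1/√(1 − 0.831²) = 1/√0.3094 = 1.798; Δt_1 = 1.798 × 423.8 = 761.9 μs.
Leg 2: 350.1 μs is already measured in the lab frame.
Leg 3: 273.2 μs is already measured in the lab frame.
Leg 4: 116.1 μs is already measured in the lab frame.
Total: 761.9 + 350.1 + 273.2 + 116.1 μs.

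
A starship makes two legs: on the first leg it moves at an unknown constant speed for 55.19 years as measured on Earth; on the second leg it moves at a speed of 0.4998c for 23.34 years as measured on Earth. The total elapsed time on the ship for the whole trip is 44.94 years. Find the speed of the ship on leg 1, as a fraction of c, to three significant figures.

Leg 1: speed unknown; τ_1 = 55.19/γ_1.
Leg 2: γ = 1/√(1 − 0.4998²) = 1/√0.7502 = 1.155; τ_2 = 23.34/1.155 = 20.22 years.
Total proper time: τ_1 + 20.22 = 44.94, so τ_1 = 44.94 − 20.22 = 24.72 years.
γ_1 = 55.19/24.72 = 2.232; β = √(1 − 1/γ²) = √0.7993.

β = 0.894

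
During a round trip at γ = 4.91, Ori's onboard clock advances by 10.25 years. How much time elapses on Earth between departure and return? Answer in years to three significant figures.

γ = 4.91
Earth-frame duration is the dilated interval: Δt = γτ = 4.910 × 10.25 years.

Δt = 50.3 years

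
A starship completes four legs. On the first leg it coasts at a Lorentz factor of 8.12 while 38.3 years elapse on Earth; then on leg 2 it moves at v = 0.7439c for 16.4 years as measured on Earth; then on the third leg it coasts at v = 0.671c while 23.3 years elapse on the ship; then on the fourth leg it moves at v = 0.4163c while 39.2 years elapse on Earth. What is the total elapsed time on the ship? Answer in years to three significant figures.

Leg 1: γ = 8.12; τ_1 = 38.3/8.120 = 4.717 years.
Leg 2: γ = 1/√(1 − 0.7439²) = 1/√0.4466 = 1.496; τ_2 = 16.4/1.496 = 10.96 years.
Leg 3: 23.3 years is already measured on the ship.
Leg 4: γ = 1/√(1 − 0.4163²) = 1/√0.8267 = 1.100; τ_4 = 39.2/1.100 = 35.64 years.
Total: 4.717 + 10.96 + 23.30 + 35.64 years.

τ = 74.6 years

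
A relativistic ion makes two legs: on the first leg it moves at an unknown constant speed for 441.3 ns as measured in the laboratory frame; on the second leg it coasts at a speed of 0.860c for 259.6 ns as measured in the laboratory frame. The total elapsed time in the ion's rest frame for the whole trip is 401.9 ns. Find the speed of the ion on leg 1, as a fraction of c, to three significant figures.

Leg 1: speed unknown; τ_1 = 441.3/γ_1.
Leg 2: γ = 1/√(1 − 0.860²) = 1/√0.2604 = 1.960; τ_2 = 259.6/1.960 = 132.5 ns.
Total proper time: τ_1 + 132.5 = 401.9, so τ_1 = 401.9 − 132.5 = 269.4 ns.
γ_1 = 441.3/269.4 = 1.638; β = √(1 − 1/γ²) = √0.6273.

β = 0.792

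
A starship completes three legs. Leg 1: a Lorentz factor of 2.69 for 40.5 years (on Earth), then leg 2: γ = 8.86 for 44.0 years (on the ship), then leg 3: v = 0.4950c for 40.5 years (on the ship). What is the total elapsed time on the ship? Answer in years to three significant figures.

τ = 99.6 years

Leg 1: γ = 2.69; τ_1 = 40.5/2.690 = 15.06 years.
Leg 2: 44.0 years is already measured on the ship.
Leg 3: 40.5 years is already measured on the ship.
Total: 15.06 + 44.00 + 40.50 years.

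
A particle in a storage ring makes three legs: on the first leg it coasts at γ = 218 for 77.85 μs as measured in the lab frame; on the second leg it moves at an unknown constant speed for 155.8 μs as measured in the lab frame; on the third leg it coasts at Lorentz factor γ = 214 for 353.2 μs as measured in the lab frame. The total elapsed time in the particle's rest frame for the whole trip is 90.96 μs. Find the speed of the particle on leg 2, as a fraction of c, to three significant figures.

β = 0.821

Leg 1: γ = 218; τ_1 = 77.85/218.0 = 0.3571 μs.
Leg 2: speed unknown; τ_2 = 155.8/γ_2.
Leg 3: γ = 214; τ_3 = 353.2/214.0 = 1.650 μs.
Total proper time: 0.3571 + τ_2 + 1.650 = 90.96, so τ_2 = 90.96 − 2.008 = 88.95 μs.
γ_2 = 155.8/88.95 = 1.751; β = √(1 − 1/γ²) = √0.6740.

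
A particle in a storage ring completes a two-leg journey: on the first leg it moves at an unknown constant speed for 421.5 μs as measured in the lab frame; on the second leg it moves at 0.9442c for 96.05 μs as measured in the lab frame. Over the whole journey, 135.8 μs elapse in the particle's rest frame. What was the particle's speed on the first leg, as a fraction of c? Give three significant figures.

Leg 1: speed unknown; τ_1 = 421.5/γ_1.
Leg 2: γ = 1/√(1 − 0.9442²) = 1/√0.1085 = 3.036; τ_2 = 96.05/3.036 = 31.64 μs.
Total proper time: τ_1 + 31.64 = 135.8, so τ_1 = 135.8 − 31.64 = 104.2 μs.
γ_1 = 421.5/104.2 = 4.047; β = √(1 − 1/γ²) = √0.9389.

β = 0.969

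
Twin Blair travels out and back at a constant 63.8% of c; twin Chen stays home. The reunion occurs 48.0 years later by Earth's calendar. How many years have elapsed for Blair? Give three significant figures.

β = 0.638; γ = 1/√(1 − 0.638²) = 1/√0.5930 = 1.299
Blair's clock measures proper time along the trip: τ = Δt/γ = 48.0/1.299 years.

τ = 37.0 years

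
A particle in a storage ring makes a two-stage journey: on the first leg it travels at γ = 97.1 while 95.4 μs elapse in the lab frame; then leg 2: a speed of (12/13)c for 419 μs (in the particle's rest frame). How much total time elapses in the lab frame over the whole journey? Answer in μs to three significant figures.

Leg 1: 95.4 μs is already measured in the lab frame.
Leg 2: γ = 1/√(1 − (12/13)²) = 13/5 = 2.600; Δt_2 = 2.600 × 419 = 1089 μs.
Total: 95.40 + 1089 μs.

Δt = 1180 μs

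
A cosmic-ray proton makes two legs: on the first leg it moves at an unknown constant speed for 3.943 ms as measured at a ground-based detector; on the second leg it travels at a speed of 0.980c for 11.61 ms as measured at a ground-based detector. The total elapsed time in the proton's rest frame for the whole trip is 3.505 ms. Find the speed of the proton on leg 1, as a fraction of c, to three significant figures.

β = 0.953

Leg 1: speed unknown; τ_1 = 3.943/γ_1.
Leg 2: γ = 1/√(1 − 0.980²) = 1/√0.03960 = 5.025; τ_2 = 11.61/5.025 = 2.310 ms.
Total proper time: τ_1 + 2.310 = 3.505, so τ_1 = 3.505 − 2.310 = 1.195 ms.
γ_1 = 3.943/1.195 = 3.301; β = √(1 − 1/γ²) = √0.9082.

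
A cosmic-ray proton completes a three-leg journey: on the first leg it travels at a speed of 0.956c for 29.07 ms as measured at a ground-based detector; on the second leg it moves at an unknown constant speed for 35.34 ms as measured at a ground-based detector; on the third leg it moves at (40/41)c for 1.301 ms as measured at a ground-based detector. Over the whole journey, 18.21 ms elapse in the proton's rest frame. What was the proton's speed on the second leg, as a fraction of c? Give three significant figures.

Leg 1: γ = 1/√(1 − 0.956²) = 1/√0.08606 = 3.409; τ_1 = 29.07/3.409 = 8.528 ms.
Leg 2: speed unknown; τ_2 = 35.34/γ_2.
Leg 3: γ = 1/√(1 − (40/41)²) = 41/9 ≈ 4.556; τ_3 = 1.301/4.556 = 0.2856 ms.
Total proper time: 8.528 + τ_2 + 0.2856 = 18.21, so τ_2 = 18.21 − 8.814 = 9.396 ms.
γ_2 = 35.34/9.396 = 3.761; β = √(1 − 1/γ²) = √0.9293.

β = 0.964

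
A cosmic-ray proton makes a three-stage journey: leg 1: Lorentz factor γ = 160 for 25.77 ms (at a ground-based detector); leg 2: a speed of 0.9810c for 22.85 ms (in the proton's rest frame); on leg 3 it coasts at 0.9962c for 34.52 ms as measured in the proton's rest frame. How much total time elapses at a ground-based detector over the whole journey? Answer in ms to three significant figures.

Leg 1: 25.77 ms is already measured at a ground-based detector.
Leg 2: γ = 1/√(1 − 0.9810²) = 1/√0.03764 = 5.154; Δt_2 = 5.154 × 22.85 = 117.8 ms.
Leg 3: γ = 1/√(1 − 0.9962²) = 1/√0.007586 = 11.48; Δt_3 = 11.48 × 34.52 = 396.3 ms.
Total: 25.77 + 117.8 + 396.3 ms.

Δt = 540 ms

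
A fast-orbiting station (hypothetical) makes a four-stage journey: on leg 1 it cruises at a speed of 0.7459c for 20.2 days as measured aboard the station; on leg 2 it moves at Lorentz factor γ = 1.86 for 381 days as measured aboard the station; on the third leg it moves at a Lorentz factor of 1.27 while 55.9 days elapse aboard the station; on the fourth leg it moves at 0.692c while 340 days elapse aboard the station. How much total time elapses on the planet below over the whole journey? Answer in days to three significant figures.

Leg 1: γ = 1/√(1 − 0.7459²) = 1/√0.4436 = 1.501; Δt_1 = 1.501 × 20.2 = 30.33 days.
Leg 2: γ = 1.86; Δt_2 = 1.860 × 381 = 708.7 days.
Leg 3: γ = 1.27; Δt_3 = 1.270 × 55.9 = 70.99 days.
Leg 4: γ = 1/√(1 − 0.692²) = 1/√0.5211 = 1.385; Δt_4 = 1.385 × 340 = 471.0 days.
Total: 30.33 + 708.7 + 70.99 + 471.0 days.

Δt = 1280 days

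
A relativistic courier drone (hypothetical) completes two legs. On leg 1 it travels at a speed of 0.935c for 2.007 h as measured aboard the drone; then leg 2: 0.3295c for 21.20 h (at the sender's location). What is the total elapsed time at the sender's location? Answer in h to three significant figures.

Δt = 26.9 h

Leg 1: γ = 1/√(1 − 0.935²) = 1/√0.1258 = 2.820; Δt_1 = 2.820 × 2.007 = 5.659 h.
Leg 2: 21.20 h is already measured at the sender's location.
Total: 5.659 + 21.20 h.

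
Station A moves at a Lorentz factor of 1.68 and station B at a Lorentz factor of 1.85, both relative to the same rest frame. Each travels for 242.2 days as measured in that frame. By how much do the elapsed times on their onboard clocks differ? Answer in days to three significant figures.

|τ_A − τ_B| = 13.2 days

A: γ = 1.68; τ_A = 242.2/1.680 = 144.2 days.
B: γ = 1.85; τ_B = 242.2/1.850 = 130.9 days.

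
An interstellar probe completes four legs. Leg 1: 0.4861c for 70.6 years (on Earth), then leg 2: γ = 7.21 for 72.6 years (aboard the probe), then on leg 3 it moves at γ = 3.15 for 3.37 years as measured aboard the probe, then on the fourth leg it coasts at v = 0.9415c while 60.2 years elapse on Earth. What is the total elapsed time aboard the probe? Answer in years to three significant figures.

Leg 1: γ = 1/√(1 − 0.4861²) = 1/√0.7637 = 1.144; τ_1 = 70.6/1.144 = 61.70 years.
Leg 2: 72.6 years is already measured aboard the probe.
Leg 3: 3.37 years is already measured aboard the probe.
Leg 4: γ = 1/√(1 − 0.9415²) = 1/√0.1136 = 2.967; τ_4 = 60.2/2.967 = 20.29 years.
Total: 61.70 + 72.60 + 3.370 + 20.29 years.

τ = 158 years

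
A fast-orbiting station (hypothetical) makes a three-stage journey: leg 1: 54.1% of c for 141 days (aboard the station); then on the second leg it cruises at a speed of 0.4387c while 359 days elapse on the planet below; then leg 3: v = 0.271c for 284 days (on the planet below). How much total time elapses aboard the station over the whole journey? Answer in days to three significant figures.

τ = 737 days

Leg 1: 141 days is already measured aboard the station.
Leg 2: γ = 1/√(1 − 0.4387²) = 1/√0.8075 = 1.113; τ_2 = 359/1.113 = 322.6 days.
Leg 3: γ = 1/√(1 − 0.271²) = 1/√0.9266 = 1.039; τ_3 = 284/1.039 = 273.4 days.
Total: 141.0 + 322.6 + 273.4 days.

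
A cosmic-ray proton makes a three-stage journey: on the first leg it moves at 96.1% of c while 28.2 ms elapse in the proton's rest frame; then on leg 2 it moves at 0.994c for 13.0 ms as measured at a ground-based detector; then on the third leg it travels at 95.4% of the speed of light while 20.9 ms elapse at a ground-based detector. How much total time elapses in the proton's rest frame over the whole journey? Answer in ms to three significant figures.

τ = 35.9 ms

Leg 1: 28.2 ms is already measured in the proton's rest frame.
Leg 2: γ = 1/√(1 − 0.994²) = 1/√0.01196 = 9.142; τ_2 = 13.0/9.142 = 1.422 ms.
Leg 3: β = 0.954; γ = 1/√(1 − 0.954²) = 1/√0.08988 = 3.335; τ_3 = 20.9/3.335 = 6.266 ms.
Total: 28.20 + 1.422 + 6.266 ms.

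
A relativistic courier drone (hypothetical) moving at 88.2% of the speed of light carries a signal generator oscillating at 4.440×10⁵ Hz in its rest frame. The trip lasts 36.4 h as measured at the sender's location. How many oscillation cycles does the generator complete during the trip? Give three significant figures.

β = 0.882; γ = 1/√(1 − 0.882²) = 1/√0.2221 = 2.122
The oscillator's own cycle count is N = f × τ where τ is the proper time aboard the drone. τ = Δt/γ = 36.4/2.122 = 17.15 h = 6.175×10⁴ s.
N = 4.440×10⁵ × 6.175×10⁴ = 2.742×10¹⁰.

N = 2.74×10¹⁰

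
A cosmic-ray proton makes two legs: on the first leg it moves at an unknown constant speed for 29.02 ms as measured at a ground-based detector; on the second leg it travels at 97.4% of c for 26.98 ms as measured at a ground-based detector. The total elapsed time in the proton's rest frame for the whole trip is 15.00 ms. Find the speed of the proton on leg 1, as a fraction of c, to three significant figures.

Leg 1: speed unknown; τ_1 = 29.02/γ_1.
Leg 2: β = 0.974; γ = 1/√(1 − 0.974²) = 1/√0.05132 = 4.414; τ_2 = 26.98/4.414 = 6.112 ms.
Total proper time: τ_1 + 6.112 = 15.00, so τ_1 = 15.00 − 6.112 = 8.888 ms.
γ_1 = 29.02/8.888 = 3.265; β = √(1 − 1/γ²) = √0.9062.

β = 0.952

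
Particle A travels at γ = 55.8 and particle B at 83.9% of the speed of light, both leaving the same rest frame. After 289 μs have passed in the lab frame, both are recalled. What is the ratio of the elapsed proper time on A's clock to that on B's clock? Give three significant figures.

A: γ = 55.8. B: β = 0.839; γ = 1/√(1 − 0.839²) = 1/√0.2961 = 1.838.
τ_A/τ_B = γ_B/γ_A = 1.838/55.80 = 0.03294, so τ_A/τ_B = 0.03294.

τ_A/τ_B = 0.0329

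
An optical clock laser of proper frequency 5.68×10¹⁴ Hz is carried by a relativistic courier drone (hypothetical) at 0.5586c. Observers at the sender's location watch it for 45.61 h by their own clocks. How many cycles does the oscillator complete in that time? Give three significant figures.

γ = 1/√(1 − 0.5586²) = 1/√0.6880 = 1.206
During 45.61 h of lab time, the oscillator's proper time advances by τ = Δt/γ = 45.61/1.206 = 37.83 h = 1.362×10⁵ s.
N = f × τ = 5.68×10¹⁴ × 1.362×10⁵ = 7.736×10¹⁹.

N = 7.74×10¹⁹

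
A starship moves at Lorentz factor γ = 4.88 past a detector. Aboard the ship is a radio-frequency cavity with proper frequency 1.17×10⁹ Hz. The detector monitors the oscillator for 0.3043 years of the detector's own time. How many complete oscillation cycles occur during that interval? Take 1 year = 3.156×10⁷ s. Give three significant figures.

γ = 4.88
During 0.3043 years of lab time, the oscillator's proper time advances by τ = Δt/γ = 0.3043/4.880 = 0.06236 years = 1.968×10⁶ s.
N = f × τ = 1.17×10⁹ × 1.968×10⁶ = 2.303×10¹⁵.

N = 2.30×10¹⁵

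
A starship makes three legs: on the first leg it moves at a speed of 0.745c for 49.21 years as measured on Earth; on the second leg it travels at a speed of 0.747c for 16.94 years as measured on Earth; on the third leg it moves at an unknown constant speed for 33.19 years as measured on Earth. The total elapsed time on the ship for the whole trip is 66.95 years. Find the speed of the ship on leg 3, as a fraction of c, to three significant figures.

β = 0.725

Leg 1: γ = 1/√(1 − 0.745²) = 1/√0.4450 = 1.499; τ_1 = 49.21/1.499 = 32.83 years.
Leg 2: γ = 1/√(1 − 0.747²) = 1/√0.4420 = 1.504; τ_2 = 16.94/1.504 = 11.26 years.
Leg 3: speed unknown; τ_3 = 33.19/γ_3.
Total proper time: 32.83 + 11.26 + τ_3 = 66.95, so τ_3 = 66.95 − 44.09 = 22.86 years.
γ_3 = 33.19/22.86 = 1.452; β = √(1 − 1/γ²) = √0.5255.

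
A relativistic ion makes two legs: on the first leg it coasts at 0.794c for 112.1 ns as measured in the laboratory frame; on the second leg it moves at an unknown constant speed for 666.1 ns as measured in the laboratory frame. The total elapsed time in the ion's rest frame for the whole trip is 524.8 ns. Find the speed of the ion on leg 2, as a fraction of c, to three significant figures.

Leg 1: γ = 1/√(1 − 0.794²) = 1/√0.3696 = 1.645; τ_1 = 112.1/1.645 = 68.15 ns.
Leg 2: speed unknown; τ_2 = 666.1/γ_2.
Total proper time: 68.15 + τ_2 = 524.8, so τ_2 = 524.8 − 68.15 = 456.7 ns.
γ_2 = 666.1/456.7 = 1.459; β = √(1 − 1/γ²) = √0.5300.

β = 0.728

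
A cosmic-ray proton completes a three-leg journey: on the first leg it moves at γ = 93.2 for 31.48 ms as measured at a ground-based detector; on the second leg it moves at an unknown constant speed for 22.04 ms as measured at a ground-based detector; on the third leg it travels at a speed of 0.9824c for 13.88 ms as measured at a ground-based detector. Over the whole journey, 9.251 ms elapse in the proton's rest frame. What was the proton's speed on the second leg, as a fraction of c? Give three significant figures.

β = 0.958

Leg 1: γ = 93.2; τ_1 = 31.48/93.20 = 0.3378 ms.
Leg 2: speed unknown; τ_2 = 22.04/γ_2.
Leg 3: γ = 1/√(1 − 0.9824²) = 1/√0.03489 = 5.354; τ_3 = 13.88/5.354 = 2.593 ms.
Total proper time: 0.3378 + τ_2 + 2.593 = 9.251, so τ_2 = 9.251 − 2.930 = 6.321 ms.
γ_2 = 22.04/6.321 = 3.487; β = √(1 − 1/γ²) = √0.9178.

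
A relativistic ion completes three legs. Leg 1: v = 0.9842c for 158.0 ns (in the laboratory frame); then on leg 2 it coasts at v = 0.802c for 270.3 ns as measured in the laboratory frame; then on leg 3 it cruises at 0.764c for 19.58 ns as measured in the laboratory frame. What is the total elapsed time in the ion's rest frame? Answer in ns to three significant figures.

Leg 1: γ = 1/√(1 − 0.9842²) = 1/√0.03135 = 5.648; τ_1 = 158.0/5.648 = 27.98 ns.
Leg 2: γ = 1/√(1 − 0.802²) = 1/√0.3568 = 1.674; τ_2 = 270.3/1.674 = 161.5 ns.
Leg 3: γ = 1/√(1 − 0.764²) = 1/√0.4163 = 1.550; τ_3 = 19.58/1.550 = 12.63 ns.
Total: 27.98 + 161.5 + 12.63 ns.

τ = 202 ns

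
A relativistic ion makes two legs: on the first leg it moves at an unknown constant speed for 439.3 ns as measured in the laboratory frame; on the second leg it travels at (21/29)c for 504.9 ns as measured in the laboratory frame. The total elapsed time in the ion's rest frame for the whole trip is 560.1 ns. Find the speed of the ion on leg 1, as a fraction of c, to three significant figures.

β = 0.876

Leg 1: speed unknown; τ_1 = 439.3/γ_1.
Leg 2: γ = 1/√(1 − (21/29)²) = 29/20 = 1.450; τ_2 = 504.9/1.450 = 348.2 ns.
Total proper time: τ_1 + 348.2 = 560.1, so τ_1 = 560.1 − 348.2 = 211.9 ns.
γ_1 = 439.3/211.9 = 2.073; β = √(1 − 1/γ²) = √0.7673.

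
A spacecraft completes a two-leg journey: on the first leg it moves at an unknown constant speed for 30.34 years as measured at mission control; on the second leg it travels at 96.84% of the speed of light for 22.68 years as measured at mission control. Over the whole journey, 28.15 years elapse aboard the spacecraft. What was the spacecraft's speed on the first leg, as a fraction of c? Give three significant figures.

β = 0.671

Leg 1: speed unknown; τ_1 = 30.34/γ_1.
Leg 2: β = 0.9684; γ = 1/√(1 − 0.9684²) = 1/√0.06220 = 4.010; τ_2 = 22.68/4.010 = 5.656 years.
Total proper time: τ_1 + 5.656 = 28.15, so τ_1 = 28.15 − 5.656 = 22.49 years.
γ_1 = 30.34/22.49 = 1.349; β = √(1 − 1/γ²) = √0.4504.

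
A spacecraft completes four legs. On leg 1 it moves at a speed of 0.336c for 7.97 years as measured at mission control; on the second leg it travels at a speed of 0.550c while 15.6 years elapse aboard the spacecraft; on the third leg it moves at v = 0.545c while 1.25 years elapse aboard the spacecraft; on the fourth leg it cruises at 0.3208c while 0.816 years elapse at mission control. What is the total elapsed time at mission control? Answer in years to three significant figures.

Δt = 29.0 years

Leg 1: 7.97 years is already measured at mission control.
Leg 2: γ = 1/√(1 − 0.550²) = 1/√0.6975 = 1.197; Δt_2 = 1.197 × 15.6 = 18.68 years.
Leg 3: γ = 1/√(1 − 0.545²) = 1/√0.7030 = 1.193; Δt_3 = 1.193 × 1.25 = 1.491 years.
Leg 4: 0.816 years is already measured at mission control.
Total: 7.970 + 18.68 + 1.491 + 0.8160 years.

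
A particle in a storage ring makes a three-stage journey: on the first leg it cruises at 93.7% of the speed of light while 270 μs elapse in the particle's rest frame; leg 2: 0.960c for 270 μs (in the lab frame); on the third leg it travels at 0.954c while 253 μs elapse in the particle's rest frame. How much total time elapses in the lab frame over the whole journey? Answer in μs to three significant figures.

Leg 1: β = 0.937; γ = 1/√(1 − 0.937²) = 1/√0.1220 = 2.863; Δt_1 = 2.863 × 270 = 772.9 μs.
Leg 2: 270 μs is already measured in the lab frame.
Leg 3: γ = 1/√(1 − 0.954²) = 1/√0.08988 = 3.335; Δt_3 = 3.335 × 253 = 843.9 μs.
Total: 772.9 + 270.0 + 843.9 μs.

Δt = 1890 μs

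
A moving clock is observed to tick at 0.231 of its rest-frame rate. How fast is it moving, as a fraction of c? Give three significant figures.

Rate ratio = 1/γ, so γ = 1/0.231 = 4.329.
β = √(1 − 1/γ²) = √(1 − 0.231²) = √0.9466

β = 0.973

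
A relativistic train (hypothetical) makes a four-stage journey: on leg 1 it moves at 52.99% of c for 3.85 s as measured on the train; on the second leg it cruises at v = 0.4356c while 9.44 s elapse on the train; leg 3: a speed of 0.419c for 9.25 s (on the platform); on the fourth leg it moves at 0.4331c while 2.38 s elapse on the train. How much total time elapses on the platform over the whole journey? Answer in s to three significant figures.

Δt = 26.9 s

Leg 1: β = 0.5299; γ = 1/√(1 − 0.5299²) = 1/√0.7192 = 1.179; Δt_1 = 1.179 × 3.85 = 4.540 s.
Leg 2: γ = 1/√(1 − 0.4356²) = 1/√0.8103 = 1.111; Δt_2 = 1.111 × 9.44 = 10.49 s.
Leg 3: 9.25 s is already measured on the platform.
Leg 4: γ = 1/√(1 − 0.4331²) = 1/√0.8124 = 1.109; Δt_4 = 1.109 × 2.38 = 2.640 s.
Total: 4.540 + 10.49 + 9.250 + 2.640 s.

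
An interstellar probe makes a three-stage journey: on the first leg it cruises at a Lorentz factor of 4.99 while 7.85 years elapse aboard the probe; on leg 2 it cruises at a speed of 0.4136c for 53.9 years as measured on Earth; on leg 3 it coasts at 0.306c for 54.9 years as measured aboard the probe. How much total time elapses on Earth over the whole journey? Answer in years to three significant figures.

Leg 1: γ = 4.99; Δt_1 = 4.990 × 7.85 = 39.17 years.
Leg 2: 53.9 years is already measured on Earth.
Leg 3: γ = 1/√(1 − 0.306²) = 1/√0.9064 = 1.050; Δt_3 = 1.050 × 54.9 = 57.67 years.
Total: 39.17 + 53.90 + 57.67 years.

Δt = 151 years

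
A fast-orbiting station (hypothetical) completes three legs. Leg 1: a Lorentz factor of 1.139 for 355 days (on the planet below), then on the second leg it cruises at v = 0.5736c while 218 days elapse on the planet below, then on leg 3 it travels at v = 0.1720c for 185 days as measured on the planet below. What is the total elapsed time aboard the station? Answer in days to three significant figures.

Leg 1: γ = 1.139; τ_1 = 355/1.139 = 311.7 days.
Leg 2: γ = 1/√(1 − 0.5736²) = 1/√0.6710 = 1.221; τ_2 = 218/1.221 = 178.6 days.
Leg 3: γ = 1/√(1 − 0.1720²) = 1/√0.9704 = 1.015; τ_3 = 185/1.015 = 182.2 days.
Total: 311.7 + 178.6 + 182.2 days.

τ = 672 days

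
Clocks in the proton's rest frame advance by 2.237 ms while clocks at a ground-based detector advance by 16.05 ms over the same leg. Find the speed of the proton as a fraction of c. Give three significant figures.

v = 0.990c

The proper time is measured in the proton's rest frame (both events occur at the proton's location); Δt is measured at a ground-based detector. γ = Δt/τ = 16.05/2.237 = 7.175.
β = √(1 − 1/γ²) = √(1 − 0.01943) = √0.9806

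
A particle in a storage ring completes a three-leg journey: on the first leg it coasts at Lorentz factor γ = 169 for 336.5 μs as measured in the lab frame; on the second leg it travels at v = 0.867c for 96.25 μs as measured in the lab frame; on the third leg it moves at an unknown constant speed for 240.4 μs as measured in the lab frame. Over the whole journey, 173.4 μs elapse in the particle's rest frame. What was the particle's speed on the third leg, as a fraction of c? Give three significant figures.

Leg 1: γ = 169; τ_1 = 336.5/169.0 = 1.991 μs.
Leg 2: γ = 1/√(1 − 0.867²) = 1/√0.2483 = 2.007; τ_2 = 96.25/2.007 = 47.96 μs.
Leg 3: speed unknown; τ_3 = 240.4/γ_3.
Total proper time: 1.991 + 47.96 + τ_3 = 173.4, so τ_3 = 173.4 − 49.95 = 123.4 μs.
γ_3 = 240.4/123.4 = 1.947; β = √(1 − 1/γ²) = √0.7363.

β = 0.858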